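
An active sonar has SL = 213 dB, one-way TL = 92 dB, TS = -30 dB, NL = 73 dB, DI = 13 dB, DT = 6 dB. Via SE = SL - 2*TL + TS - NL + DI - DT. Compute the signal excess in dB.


-67 dB


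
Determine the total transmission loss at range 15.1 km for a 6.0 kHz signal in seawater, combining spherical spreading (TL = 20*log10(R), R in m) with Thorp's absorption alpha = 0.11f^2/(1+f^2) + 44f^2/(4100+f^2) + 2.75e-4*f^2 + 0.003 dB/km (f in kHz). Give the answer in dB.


Step 1 (Thorp): alpha = 0.11*36.0/(1+36.0) + 44*36.0/(4100+36.0) + 2.75e-4*36.0 + 0.003 = 0.5029 dB/km
Step 2: TL_spread = 20*log10(15100) = 83.58 dB
Step 3: TL_abs = alpha*R = 0.5029 * 15.1 = 7.59 dB
Step 4: TL_total = 83.58 + 7.59 = 91.17

91.17 dB


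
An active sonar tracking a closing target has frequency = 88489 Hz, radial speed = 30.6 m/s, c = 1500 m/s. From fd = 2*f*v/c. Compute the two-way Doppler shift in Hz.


fd = 2*f*v/c = 2 * 88489 * 30.6 / 1500 = 3610.35

3610.35 Hz


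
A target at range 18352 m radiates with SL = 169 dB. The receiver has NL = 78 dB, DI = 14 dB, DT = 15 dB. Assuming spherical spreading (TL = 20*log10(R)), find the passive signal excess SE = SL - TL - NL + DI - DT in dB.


Step 1: TL = 20*log10(18352) = 85.27 dB
Step 2: SE = 169 - 85.27 - 78 + 14 - 15 = 4.73

4.73 dB


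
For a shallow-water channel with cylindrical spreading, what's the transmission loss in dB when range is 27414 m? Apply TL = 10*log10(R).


44.38 dB


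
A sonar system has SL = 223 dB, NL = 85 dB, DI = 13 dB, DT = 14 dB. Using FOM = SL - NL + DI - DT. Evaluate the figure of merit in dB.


FOM = SL - NL + DI - DT = 223 - 85 + 13 - 14 = 137

137 dB


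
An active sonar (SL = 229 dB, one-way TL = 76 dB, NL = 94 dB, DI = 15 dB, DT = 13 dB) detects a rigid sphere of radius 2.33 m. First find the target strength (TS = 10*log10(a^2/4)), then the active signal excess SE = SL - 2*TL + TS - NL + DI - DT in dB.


Step 1: TS = 10*log10(2.33^2/4) = 1.33 dB
Step 2: SE = SL - 2*TL + TS - NL + DI - DT = 229 - 2*76 + (1.33) - 94 + 15 - 13 = -13.67

-13.67 dB


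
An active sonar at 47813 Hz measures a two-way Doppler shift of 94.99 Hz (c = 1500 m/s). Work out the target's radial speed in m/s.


1.49 m/s


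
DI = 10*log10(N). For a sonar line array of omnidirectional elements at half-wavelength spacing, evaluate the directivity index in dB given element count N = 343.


DI = 10*log10(343) = 25.35

25.35 dB


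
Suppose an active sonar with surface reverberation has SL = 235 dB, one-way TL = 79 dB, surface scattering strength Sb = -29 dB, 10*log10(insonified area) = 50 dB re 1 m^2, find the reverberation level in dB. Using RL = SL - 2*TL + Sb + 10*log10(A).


98 dB


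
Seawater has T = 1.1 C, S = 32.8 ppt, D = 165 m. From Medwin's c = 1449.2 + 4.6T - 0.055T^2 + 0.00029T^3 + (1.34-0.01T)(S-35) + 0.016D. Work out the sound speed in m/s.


1453.91 m/s


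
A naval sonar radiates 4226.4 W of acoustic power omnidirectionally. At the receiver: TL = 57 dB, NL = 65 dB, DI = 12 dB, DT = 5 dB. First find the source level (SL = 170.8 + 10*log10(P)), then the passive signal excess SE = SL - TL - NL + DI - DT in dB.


Step 1: SL = 170.8 + 10*log10(4226.4) = 207.06 dB
Step 2: SE = SL - TL - NL + DI - DT = 207.06 - 57 - 65 + 12 - 5 = 92.06

92.06 dB


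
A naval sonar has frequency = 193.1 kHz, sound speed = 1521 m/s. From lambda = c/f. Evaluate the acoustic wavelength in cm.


lambda = c/f = 1521 / 193100 = 0.0079 m = 0.79 cm

0.79 cm


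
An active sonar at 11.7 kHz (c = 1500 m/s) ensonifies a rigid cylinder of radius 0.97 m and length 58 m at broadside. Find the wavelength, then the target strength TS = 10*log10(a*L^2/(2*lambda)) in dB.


Step 1: lambda = c/f = 1500/11700 = 0.12821 m
Step 2: TS = 10*log10(a*L^2/(2*lambda)) = 10*log10(0.97*58^2/(2*0.12821)) = 41.05

41.05 dB


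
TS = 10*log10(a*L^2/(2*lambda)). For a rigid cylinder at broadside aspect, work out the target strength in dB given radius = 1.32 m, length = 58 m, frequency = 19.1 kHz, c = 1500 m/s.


lambda = 1500/19100 = 0.07853 m
TS = 10*log10(1.32*58^2/(2*0.07853)) = 44.51

44.51 dB


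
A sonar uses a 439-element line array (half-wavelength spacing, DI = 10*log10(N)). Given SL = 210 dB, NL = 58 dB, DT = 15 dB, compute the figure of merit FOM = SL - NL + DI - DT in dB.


163.42 dB


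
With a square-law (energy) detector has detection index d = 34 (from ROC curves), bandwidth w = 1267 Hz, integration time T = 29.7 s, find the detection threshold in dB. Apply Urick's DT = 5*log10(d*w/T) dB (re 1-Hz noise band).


DT = 5*log10(d*w/T) = 5*log10(34 * 1267 / 29.7) = 5*log10(1450.44) = 15.81

15.81 dB


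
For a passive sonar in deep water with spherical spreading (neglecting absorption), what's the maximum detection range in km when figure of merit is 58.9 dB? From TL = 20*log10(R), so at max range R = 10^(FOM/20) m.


At max range FOM = TL, so 20*log10(R) = 58.9
R = 10^(58.9/20) = 881.05 m = 0.88 km

0.88 km


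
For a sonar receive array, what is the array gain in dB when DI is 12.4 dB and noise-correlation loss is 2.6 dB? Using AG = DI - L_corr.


AG = DI - L_corr = 12.4 - 2.6 = 9.8

9.8 dB


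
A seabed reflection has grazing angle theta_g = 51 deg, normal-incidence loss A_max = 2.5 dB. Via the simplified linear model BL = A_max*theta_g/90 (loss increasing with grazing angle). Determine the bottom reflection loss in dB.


BL = A_max * theta_g / 90 = 2.5 * 51 / 90 = 1.42

1.42 dB


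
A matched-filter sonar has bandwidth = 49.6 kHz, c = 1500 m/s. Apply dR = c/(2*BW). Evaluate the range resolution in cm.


dR = c/(2*BW) = 1500 / (2 * 49.6e3) = 0.0151 m = 1.51 cm

1.51 cm


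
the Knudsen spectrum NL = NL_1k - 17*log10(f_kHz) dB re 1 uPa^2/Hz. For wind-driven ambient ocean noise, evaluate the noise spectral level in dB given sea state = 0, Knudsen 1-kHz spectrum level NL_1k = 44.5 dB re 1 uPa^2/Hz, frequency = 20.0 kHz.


22.38 dB


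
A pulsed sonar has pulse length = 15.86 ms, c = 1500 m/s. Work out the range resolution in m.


dR = c*tau/2 = 1500 * 15.86e-3 / 2 = 11.895

11.895 m


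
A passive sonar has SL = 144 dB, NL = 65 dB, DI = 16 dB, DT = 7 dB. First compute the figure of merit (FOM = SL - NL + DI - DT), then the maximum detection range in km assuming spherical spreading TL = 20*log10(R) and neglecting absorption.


Step 1: FOM = SL - NL + DI - DT = 144 - 65 + 16 - 7 = 88 dB
Step 2: at max range FOM = TL = 20*log10(R), so R = 10^(88/20) = 25118.86 m = 25.12 km

25.12 km


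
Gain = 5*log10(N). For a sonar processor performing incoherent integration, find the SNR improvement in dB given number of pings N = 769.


14.43 dB


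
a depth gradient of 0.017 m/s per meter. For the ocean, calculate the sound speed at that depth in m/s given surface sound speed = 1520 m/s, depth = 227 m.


1523.859 m/s


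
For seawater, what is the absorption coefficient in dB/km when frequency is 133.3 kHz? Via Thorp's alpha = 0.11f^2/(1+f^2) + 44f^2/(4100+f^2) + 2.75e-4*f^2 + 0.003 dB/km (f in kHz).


f^2 = 17768.89
alpha = 0.11*17768.89/(1+17768.89) + 44*17768.89/(4100+17768.89) + 2.75e-4*17768.89 + 0.003 = 40.75

40.75 dB/km


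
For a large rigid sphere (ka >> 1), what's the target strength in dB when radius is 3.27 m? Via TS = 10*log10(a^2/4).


TS = 10*log10(3.27^2 / 4) = 10*log10(2.673225) = 4.27

4.27 dB


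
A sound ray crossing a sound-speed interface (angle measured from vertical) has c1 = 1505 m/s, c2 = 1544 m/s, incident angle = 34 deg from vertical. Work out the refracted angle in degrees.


sin(theta2) = (c2/c1)*sin(theta1) = (1544/1505)*sin(34 deg) = 0.57368
theta2 = arcsin(0.57368) = 35.01

35.01 deg


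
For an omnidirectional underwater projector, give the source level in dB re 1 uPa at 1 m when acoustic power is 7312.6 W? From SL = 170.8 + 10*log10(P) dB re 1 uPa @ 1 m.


209.44 dB


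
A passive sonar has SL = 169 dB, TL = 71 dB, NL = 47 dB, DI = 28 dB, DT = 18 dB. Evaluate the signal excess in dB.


SE = SL - TL - NL + DI - DT = 169 - 71 - 47 + 28 - 18 = 61

61 dB


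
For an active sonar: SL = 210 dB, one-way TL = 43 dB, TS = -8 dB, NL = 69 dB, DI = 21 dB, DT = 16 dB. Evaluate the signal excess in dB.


52 dB


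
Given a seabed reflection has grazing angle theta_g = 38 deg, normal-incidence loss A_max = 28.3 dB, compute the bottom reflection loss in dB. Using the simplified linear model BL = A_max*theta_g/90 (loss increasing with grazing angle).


11.95 dB


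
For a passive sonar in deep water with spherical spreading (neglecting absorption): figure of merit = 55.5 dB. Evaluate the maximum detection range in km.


0.6 km


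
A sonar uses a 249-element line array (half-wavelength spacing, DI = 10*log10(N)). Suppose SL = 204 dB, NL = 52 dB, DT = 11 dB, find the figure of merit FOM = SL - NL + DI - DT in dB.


Step 1: DI = 10*log10(249) = 23.96 dB
Step 2: FOM = SL - NL + DI - DT = 204 - 52 + 23.96 - 11 = 164.96

164.96 dB


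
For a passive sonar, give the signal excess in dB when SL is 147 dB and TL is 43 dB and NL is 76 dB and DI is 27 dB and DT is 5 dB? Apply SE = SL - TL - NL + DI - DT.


SE = SL - TL - NL + DI - DT = 147 - 43 - 76 + 27 - 5 = 50

50 dB


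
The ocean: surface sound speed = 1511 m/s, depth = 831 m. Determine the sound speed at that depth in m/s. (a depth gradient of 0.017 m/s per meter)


c = 1511 + 0.017 * 831 = 1525.127

1525.127 m/s


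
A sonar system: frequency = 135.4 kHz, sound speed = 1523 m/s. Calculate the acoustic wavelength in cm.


lambda = c/f = 1523 / 135400 = 0.0112 m = 1.12 cm

1.12 cm


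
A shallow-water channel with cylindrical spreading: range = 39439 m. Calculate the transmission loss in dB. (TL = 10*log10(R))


TL = 10*log10(39439) = 45.96

45.96 dB


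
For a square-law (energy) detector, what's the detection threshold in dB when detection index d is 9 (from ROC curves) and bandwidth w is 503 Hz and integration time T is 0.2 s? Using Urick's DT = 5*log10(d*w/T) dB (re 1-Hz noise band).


DT = 5*log10(d*w/T) = 5*log10(9 * 503 / 0.2) = 5*log10(22635.0) = 21.77

21.77 dB


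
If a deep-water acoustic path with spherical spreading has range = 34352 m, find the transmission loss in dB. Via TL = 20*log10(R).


90.72 dB


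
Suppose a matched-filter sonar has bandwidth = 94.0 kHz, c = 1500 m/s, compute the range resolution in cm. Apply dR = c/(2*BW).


0.8 cm


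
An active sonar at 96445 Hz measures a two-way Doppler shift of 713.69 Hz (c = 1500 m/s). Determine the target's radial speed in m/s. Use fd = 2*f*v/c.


5.55 m/s


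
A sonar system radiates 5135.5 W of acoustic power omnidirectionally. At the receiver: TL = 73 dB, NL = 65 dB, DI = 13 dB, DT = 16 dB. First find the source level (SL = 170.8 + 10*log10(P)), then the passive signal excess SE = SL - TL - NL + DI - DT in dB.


Step 1: SL = 170.8 + 10*log10(5135.5) = 207.91 dB
Step 2: SE = SL - TL - NL + DI - DT = 207.91 - 73 - 65 + 13 - 16 = 66.91

66.91 dB


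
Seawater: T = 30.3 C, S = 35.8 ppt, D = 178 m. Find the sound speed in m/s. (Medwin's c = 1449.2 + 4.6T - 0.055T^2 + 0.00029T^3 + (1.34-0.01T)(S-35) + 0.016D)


c = 1449.2 + 4.6*30.3 - 0.055*30.3^2 + 0.00029*30.3^3 + (1.34 - 0.01*30.3)*(35.8 - 35) + 0.016*178 = 1549.83

1549.83 m/s


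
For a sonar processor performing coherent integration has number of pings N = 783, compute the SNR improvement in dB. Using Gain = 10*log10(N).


Gain = 10*log10(783) = 28.94

28.94 dB


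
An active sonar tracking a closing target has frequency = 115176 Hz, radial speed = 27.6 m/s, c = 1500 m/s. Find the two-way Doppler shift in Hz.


fd = 2*f*v/c = 2 * 115176 * 27.6 / 1500 = 4238.48

4238.48 Hz


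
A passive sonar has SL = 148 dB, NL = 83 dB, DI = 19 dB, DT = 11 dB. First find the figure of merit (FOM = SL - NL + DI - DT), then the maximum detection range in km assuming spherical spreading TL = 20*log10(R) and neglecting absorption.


Step 1: FOM = SL - NL + DI - DT = 148 - 83 + 19 - 11 = 73 dB
Step 2: at max range FOM = TL = 20*log10(R), so R = 10^(73/20) = 4466.84 m = 4.47 km

4.47 km


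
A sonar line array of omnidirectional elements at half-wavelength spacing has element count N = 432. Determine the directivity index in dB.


DI = 10*log10(432) = 26.35

26.35 dB


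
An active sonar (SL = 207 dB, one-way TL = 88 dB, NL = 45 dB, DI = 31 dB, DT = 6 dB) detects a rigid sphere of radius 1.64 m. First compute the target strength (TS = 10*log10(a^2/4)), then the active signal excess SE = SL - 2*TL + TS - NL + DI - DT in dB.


Step 1: TS = 10*log10(1.64^2/4) = -1.72 dB
Step 2: SE = SL - 2*TL + TS - NL + DI - DT = 207 - 2*88 + (-1.72) - 45 + 31 - 6 = 9.28

9.28 dB


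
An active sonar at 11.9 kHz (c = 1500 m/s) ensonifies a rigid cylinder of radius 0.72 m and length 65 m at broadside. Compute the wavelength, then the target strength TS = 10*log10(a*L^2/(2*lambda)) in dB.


Step 1: lambda = c/f = 1500/11900 = 0.12605 m
Step 2: TS = 10*log10(a*L^2/(2*lambda)) = 10*log10(0.72*65^2/(2*0.12605)) = 40.82

40.82 dB


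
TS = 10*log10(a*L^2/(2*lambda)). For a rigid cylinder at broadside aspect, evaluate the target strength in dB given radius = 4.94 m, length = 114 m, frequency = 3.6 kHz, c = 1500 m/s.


48.87 dB


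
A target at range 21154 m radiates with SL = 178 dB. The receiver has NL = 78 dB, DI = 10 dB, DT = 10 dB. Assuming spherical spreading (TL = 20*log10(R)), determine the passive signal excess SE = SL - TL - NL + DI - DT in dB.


13.49 dB


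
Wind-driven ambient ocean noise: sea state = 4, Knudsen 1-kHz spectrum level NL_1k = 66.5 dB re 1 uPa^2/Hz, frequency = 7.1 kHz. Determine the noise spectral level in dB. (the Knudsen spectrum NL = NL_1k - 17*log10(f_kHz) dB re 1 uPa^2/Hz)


52.03 dB


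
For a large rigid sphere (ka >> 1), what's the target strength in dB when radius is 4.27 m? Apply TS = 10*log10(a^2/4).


TS = 10*log10(4.27^2 / 4) = 10*log10(4.558225) = 6.59

6.59 dB


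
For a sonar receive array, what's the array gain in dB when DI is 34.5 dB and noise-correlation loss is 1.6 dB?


AG = DI - L_corr = 34.5 - 1.6 = 32.9

32.9 dB


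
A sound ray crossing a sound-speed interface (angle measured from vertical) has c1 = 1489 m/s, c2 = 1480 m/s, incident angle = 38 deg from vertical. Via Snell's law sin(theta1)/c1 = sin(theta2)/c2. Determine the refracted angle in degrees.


sin(theta2) = (c2/c1)*sin(theta1) = (1480/1489)*sin(38 deg) = 0.61194
theta2 = arcsin(0.61194) = 37.73

37.73 deg


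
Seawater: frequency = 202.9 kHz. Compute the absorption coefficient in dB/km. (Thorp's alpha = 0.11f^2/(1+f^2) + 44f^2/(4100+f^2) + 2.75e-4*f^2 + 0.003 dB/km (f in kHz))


f^2 = 41168.41
alpha = 0.11*41168.41/(1+41168.41) + 44*41168.41/(4100+41168.41) + 2.75e-4*41168.41 + 0.003 = 51.449

51.449 dB/km


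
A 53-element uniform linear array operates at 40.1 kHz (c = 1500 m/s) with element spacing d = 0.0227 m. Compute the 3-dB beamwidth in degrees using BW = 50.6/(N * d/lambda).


Step 1: lambda = 1500/40100 = 0.03741 m
Step 2: d/lambda = 0.0227/0.03741 = 0.6068
Step 3: BW = 50.6/(N * d/lambda) = 50.6/(53 * 0.6068) = 1.57

1.57 deg


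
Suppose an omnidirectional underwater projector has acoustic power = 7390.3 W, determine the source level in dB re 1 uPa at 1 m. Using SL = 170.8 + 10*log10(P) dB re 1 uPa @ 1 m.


209.49 dB


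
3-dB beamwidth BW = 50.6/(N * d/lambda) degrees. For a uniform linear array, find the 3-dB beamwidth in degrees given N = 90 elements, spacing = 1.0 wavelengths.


BW = 50.6 / (90 * 1.0) = 50.6 / 90.0 = 0.56

0.56 deg


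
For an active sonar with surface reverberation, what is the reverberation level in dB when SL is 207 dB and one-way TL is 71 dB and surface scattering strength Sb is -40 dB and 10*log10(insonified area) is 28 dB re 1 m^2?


RL = SL - 2*TL + Sb + 10*log10(A) = 207 - 2*71 + (-40) + 28 = 53

53 dB


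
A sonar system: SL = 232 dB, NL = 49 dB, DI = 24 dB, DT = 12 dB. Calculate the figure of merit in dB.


FOM = SL - NL + DI - DT = 232 - 49 + 24 - 12 = 195

195 dB


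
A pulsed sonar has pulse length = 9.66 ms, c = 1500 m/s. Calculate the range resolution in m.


dR = c*tau/2 = 1500 * 9.66e-3 / 2 = 7.245

7.245 m


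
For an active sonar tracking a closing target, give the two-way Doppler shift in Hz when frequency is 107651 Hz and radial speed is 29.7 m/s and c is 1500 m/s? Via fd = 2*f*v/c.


fd = 2*f*v/c = 2 * 107651 * 29.7 / 1500 = 4262.98

4262.98 Hz


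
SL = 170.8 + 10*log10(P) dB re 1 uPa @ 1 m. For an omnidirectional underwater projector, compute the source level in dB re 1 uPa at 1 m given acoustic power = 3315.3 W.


SL = 170.8 + 10*log10(3315.3) = 170.8 + 35.21 = 206.01

206.01 dB


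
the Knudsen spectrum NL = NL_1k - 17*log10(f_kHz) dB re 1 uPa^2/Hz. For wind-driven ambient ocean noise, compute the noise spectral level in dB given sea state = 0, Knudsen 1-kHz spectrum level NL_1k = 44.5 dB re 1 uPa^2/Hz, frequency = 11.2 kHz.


NL = NL_1k - 17*log10(f_kHz) = 44.5 - 17*log10(11.2) = 44.5 - (17.84) = 26.66

26.66 dB


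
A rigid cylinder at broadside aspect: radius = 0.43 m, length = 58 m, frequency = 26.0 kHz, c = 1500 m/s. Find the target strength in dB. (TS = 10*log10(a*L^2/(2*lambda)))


40.98 dB


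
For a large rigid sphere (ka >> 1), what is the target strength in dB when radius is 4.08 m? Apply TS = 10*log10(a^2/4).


TS = 10*log10(4.08^2 / 4) = 10*log10(4.1616) = 6.19

6.19 dB


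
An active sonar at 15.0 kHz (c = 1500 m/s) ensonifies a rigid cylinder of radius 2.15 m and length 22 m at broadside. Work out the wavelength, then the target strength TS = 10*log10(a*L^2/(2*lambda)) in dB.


Step 1: lambda = c/f = 1500/15000 = 0.1 m
Step 2: TS = 10*log10(a*L^2/(2*lambda)) = 10*log10(2.15*22^2/(2*0.1)) = 37.16

37.16 dB


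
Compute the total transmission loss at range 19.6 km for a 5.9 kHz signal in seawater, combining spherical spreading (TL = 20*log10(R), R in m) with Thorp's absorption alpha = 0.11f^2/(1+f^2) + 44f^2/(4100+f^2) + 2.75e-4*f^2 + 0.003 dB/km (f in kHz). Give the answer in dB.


Step 1 (Thorp): alpha = 0.11*34.81/(1+34.81) + 44*34.81/(4100+34.81) + 2.75e-4*34.81 + 0.003 = 0.4899 dB/km
Step 2: TL_spread = 20*log10(19600) = 85.85 dB
Step 3: TL_abs = alpha*R = 0.4899 * 19.6 = 9.6 dB
Step 4: TL_total = 85.85 + 9.6 = 95.45

95.45 dB


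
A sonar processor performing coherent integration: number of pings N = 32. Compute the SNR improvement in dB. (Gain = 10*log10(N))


15.05 dB


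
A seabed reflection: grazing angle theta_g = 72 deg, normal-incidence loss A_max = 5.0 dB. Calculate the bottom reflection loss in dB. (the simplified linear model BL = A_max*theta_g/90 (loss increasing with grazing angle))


BL = A_max * theta_g / 90 = 5.0 * 72 / 90 = 4.0

4.0 dB


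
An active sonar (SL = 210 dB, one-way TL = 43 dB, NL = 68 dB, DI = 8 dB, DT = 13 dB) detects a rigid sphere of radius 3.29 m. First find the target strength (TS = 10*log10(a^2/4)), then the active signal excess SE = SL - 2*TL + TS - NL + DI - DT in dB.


Step 1: TS = 10*log10(3.29^2/4) = 4.32 dB
Step 2: SE = SL - 2*TL + TS - NL + DI - DT = 210 - 2*43 + (4.32) - 68 + 8 - 13 = 55.32

55.32 dB


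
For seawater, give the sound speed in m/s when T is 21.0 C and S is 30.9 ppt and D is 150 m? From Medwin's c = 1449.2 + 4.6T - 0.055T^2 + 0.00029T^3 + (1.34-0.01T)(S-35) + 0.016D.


c = 1449.2 + 4.6*21.0 - 0.055*21.0^2 + 0.00029*21.0^3 + (1.34 - 0.01*21.0)*(30.9 - 35) + 0.016*150 = 1522.0

1522.0 m/s


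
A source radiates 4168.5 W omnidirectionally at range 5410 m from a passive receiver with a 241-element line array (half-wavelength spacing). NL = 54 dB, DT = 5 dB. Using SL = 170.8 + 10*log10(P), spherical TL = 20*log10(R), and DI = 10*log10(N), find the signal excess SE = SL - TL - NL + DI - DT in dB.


97.16 dB


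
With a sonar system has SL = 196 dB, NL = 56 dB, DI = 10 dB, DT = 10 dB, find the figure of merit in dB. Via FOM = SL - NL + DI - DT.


FOM = SL - NL + DI - DT = 196 - 56 + 10 - 10 = 140

140 dB


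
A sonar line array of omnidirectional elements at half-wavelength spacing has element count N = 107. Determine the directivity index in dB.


DI = 10*log10(107) = 20.29

20.29 dB


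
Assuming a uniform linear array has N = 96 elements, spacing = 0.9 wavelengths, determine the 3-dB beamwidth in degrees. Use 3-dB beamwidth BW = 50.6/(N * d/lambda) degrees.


BW = 50.6 / (96 * 0.9) = 50.6 / 86.4 = 0.59

0.59 deg


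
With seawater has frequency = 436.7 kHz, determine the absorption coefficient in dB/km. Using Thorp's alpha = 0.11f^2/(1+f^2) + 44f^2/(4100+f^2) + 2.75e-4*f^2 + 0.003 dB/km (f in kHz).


f^2 = 190706.89
alpha = 0.11*190706.89/(1+190706.89) + 44*190706.89/(4100+190706.89) + 2.75e-4*190706.89 + 0.003 = 95.631

95.631 dB/km


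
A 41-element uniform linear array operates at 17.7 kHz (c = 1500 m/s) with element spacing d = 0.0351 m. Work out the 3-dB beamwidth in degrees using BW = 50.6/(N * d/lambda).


2.98 deg


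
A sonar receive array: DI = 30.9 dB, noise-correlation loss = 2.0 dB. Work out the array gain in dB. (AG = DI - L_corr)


AG = DI - L_corr = 30.9 - 2.0 = 28.9

28.9 dB


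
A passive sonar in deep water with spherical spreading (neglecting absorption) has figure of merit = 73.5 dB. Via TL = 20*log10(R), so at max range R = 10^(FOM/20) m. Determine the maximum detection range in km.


At max range FOM = TL, so 20*log10(R) = 73.5
R = 10^(73.5/20) = 4731.51 m = 4.73 km

4.73 km


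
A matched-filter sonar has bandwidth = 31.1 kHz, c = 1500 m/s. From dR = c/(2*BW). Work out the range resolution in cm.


2.41 cm


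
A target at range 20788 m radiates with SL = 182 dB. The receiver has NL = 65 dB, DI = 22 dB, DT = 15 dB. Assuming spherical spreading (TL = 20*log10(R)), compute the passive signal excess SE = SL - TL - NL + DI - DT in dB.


37.64 dB


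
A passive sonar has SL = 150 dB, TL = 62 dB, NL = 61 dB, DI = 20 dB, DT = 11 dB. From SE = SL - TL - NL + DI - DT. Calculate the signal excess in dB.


SE = SL - TL - NL + DI - DT = 150 - 62 - 61 + 20 - 11 = 36

36 dB


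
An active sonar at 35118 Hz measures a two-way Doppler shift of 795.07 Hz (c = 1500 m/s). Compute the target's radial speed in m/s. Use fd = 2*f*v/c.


16.98 m/s


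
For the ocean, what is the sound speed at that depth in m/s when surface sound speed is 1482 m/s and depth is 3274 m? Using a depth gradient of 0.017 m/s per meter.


c = 1482 + 0.017 * 3274 = 1537.658

1537.658 m/s


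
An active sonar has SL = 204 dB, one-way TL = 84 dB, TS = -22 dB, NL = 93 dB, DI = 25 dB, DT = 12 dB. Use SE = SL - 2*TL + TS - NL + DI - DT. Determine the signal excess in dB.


SE = SL - 2*TL + TS - NL + DI - DT = 204 - 2*84 + (-22) - 93 + 25 - 12 = -66

-66 dB


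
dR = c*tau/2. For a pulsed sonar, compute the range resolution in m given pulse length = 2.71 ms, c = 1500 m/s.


dR = c*tau/2 = 1500 * 2.71e-3 / 2 = 2.0325

2.0325 m


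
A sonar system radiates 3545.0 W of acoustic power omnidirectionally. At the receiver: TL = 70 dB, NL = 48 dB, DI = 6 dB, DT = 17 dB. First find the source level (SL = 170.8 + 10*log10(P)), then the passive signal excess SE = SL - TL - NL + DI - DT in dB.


Step 1: SL = 170.8 + 10*log10(3545.0) = 206.3 dB
Step 2: SE = SL - TL - NL + DI - DT = 206.3 - 70 - 48 + 6 - 17 = 77.3

77.3 dB


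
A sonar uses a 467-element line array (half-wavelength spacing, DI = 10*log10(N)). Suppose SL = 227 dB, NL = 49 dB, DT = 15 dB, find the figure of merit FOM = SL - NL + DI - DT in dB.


189.69 dB


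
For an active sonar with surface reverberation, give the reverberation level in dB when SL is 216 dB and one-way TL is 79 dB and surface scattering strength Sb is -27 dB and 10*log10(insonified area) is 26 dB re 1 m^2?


57 dB


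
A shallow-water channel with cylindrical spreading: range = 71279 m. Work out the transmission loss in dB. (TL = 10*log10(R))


TL = 10*log10(71279) = 48.53

48.53 dB


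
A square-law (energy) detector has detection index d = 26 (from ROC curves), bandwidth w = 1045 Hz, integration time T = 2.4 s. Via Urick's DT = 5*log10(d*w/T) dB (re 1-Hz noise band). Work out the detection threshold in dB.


DT = 5*log10(d*w/T) = 5*log10(26 * 1045 / 2.4) = 5*log10(11320.83) = 20.27

20.27 dB


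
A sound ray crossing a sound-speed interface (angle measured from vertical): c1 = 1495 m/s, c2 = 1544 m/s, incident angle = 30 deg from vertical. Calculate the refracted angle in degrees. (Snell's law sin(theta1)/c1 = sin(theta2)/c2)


sin(theta2) = (c2/c1)*sin(theta1) = (1544/1495)*sin(30 deg) = 0.51639
theta2 = arcsin(0.51639) = 31.09

31.09 deg


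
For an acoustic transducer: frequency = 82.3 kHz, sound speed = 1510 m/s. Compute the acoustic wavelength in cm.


1.83 cm


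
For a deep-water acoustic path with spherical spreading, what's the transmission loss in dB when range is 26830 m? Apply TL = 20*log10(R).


88.57 dB


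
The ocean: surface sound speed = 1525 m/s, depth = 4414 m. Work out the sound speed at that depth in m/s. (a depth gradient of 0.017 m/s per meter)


c = 1525 + 0.017 * 4414 = 1600.038

1600.038 m/s


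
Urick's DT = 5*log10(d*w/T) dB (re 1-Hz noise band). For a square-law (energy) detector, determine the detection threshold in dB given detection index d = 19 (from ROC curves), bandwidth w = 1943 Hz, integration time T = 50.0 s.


14.34 dB


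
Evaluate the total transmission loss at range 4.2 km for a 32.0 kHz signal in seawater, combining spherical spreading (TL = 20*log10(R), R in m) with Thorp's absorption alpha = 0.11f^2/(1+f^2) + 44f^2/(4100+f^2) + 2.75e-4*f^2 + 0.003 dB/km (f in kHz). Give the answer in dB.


Step 1 (Thorp): alpha = 0.11*1024.0/(1+1024.0) + 44*1024.0/(4100+1024.0) + 2.75e-4*1024.0 + 0.003 = 9.1876 dB/km
Step 2: TL_spread = 20*log10(4200) = 72.46 dB
Step 3: TL_abs = alpha*R = 9.1876 * 4.2 = 38.59 dB
Step 4: TL_total = 72.46 + 38.59 = 111.05

111.05 dB


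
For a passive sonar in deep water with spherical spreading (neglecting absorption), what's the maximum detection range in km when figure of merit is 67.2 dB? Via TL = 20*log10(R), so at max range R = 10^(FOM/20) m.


At max range FOM = TL, so 20*log10(R) = 67.2
R = 10^(67.2/20) = 2290.87 m = 2.29 km

2.29 km


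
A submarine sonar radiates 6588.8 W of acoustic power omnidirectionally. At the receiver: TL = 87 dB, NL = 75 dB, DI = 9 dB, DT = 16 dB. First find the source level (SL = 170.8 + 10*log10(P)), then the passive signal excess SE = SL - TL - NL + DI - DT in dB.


Step 1: SL = 170.8 + 10*log10(6588.8) = 208.99 dB
Step 2: SE = SL - TL - NL + DI - DT = 208.99 - 87 - 75 + 9 - 16 = 39.99

39.99 dB


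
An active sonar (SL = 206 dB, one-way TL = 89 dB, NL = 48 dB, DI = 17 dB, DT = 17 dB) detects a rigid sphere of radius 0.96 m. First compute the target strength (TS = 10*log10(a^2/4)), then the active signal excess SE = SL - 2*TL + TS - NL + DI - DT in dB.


Step 1: TS = 10*log10(0.96^2/4) = -6.38 dB
Step 2: SE = SL - 2*TL + TS - NL + DI - DT = 206 - 2*89 + (-6.38) - 48 + 17 - 17 = -26.38

-26.38 dB


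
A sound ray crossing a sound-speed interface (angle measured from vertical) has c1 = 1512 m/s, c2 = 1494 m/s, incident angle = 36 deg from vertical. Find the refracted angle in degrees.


35.51 deg


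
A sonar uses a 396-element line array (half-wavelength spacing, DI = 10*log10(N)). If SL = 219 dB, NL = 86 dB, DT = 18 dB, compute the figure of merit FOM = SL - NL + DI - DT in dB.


Step 1: DI = 10*log10(396) = 25.98 dB
Step 2: FOM = SL - NL + DI - DT = 219 - 86 + 25.98 - 18 = 140.98

140.98 dB


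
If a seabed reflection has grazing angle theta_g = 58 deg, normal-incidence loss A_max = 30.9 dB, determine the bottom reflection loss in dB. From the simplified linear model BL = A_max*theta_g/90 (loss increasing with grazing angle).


BL = A_max * theta_g / 90 = 30.9 * 58 / 90 = 19.91

19.91 dB


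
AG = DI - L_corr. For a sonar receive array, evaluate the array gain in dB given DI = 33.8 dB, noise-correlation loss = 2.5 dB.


31.3 dB


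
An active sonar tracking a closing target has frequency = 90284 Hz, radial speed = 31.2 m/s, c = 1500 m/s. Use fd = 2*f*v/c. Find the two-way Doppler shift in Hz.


3755.81 Hz


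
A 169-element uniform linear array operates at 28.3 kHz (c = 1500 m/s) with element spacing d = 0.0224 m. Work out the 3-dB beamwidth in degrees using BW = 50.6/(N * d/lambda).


0.71 deg


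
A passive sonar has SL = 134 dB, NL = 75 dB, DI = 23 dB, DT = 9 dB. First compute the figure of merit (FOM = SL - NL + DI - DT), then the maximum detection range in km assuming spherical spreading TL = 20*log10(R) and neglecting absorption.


Step 1: FOM = SL - NL + DI - DT = 134 - 75 + 23 - 9 = 73 dB
Step 2: at max range FOM = TL = 20*log10(R), so R = 10^(73/20) = 4466.84 m = 4.47 km

4.47 km


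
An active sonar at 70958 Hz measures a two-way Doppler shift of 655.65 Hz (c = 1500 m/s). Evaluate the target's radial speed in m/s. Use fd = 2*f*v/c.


From fd = 2*f*v/c, v = c*fd/(2*f) = 1500 * 655.65 / (2*70958) = 6.93

6.93 m/s


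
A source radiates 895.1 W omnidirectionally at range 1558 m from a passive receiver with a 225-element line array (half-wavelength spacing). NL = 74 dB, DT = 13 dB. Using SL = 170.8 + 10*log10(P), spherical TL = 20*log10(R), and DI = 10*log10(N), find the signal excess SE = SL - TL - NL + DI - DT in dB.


Step 1: SL = 170.8 + 10*log10(895.1) = 200.32 dB
Step 2: TL = 20*log10(1558) = 63.85 dB
Step 3: DI = 10*log10(225) = 23.52 dB
Step 4: SE = SL - TL - NL + DI - DT = 200.32 - 63.85 - 74 + 23.52 - 13 = 72.99

72.99 dB


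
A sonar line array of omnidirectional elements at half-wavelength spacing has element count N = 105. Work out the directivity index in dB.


DI = 10*log10(105) = 20.21

20.21 dB


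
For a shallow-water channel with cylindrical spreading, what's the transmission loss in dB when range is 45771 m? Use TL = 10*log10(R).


TL = 10*log10(45771) = 46.61

46.61 dB


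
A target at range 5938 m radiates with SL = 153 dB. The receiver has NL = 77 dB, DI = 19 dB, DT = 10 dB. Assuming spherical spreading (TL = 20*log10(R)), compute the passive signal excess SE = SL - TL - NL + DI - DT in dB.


9.53 dB


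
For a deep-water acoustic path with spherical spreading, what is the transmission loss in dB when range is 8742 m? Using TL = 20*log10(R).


TL = 20*log10(8742) = 78.83

78.83 dB


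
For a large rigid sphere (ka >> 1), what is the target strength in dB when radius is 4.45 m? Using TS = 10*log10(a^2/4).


6.95 dB


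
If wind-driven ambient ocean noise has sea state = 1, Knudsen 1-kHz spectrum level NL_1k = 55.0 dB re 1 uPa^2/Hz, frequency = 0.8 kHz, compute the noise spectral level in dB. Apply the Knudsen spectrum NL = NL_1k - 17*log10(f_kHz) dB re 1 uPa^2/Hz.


NL = NL_1k - 17*log10(f_kHz) = 55.0 - 17*log10(0.8) = 55.0 - (-1.65) = 56.65

56.65 dB


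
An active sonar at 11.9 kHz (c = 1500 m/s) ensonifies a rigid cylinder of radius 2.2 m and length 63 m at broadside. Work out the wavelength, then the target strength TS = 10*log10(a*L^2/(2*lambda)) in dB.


Step 1: lambda = c/f = 1500/11900 = 0.12605 m
Step 2: TS = 10*log10(a*L^2/(2*lambda)) = 10*log10(2.2*63^2/(2*0.12605)) = 45.4

45.4 dB


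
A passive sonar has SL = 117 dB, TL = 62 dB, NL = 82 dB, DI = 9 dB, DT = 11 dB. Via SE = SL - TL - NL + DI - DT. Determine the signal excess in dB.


SE = SL - TL - NL + DI - DT = 117 - 62 - 82 + 9 - 11 = -29

-29 dB


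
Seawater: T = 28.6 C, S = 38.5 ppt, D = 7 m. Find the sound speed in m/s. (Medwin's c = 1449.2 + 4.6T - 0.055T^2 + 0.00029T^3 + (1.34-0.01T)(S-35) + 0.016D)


c = 1449.2 + 4.6*28.6 - 0.055*28.6^2 + 0.00029*28.6^3 + (1.34 - 0.01*28.6)*(38.5 - 35) + 0.016*7 = 1546.36

1546.36 m/s


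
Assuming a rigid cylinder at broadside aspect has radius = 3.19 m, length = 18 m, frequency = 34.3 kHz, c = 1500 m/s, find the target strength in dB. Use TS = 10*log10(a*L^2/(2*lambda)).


40.73 dB


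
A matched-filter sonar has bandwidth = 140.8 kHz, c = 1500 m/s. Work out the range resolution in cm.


0.53 cm


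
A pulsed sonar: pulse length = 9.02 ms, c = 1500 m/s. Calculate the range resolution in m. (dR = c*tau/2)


dR = c*tau/2 = 1500 * 9.02e-3 / 2 = 6.765

6.765 m


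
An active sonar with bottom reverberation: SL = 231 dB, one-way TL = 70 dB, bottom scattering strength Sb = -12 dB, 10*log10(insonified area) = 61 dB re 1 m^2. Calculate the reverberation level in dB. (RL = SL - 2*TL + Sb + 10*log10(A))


140 dB


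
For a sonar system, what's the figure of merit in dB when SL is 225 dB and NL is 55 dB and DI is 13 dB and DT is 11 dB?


FOM = SL - NL + DI - DT = 225 - 55 + 13 - 11 = 172

172 dB


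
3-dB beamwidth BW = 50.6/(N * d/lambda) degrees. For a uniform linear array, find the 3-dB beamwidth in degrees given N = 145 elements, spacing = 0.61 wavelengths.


BW = 50.6 / (145 * 0.61) = 50.6 / 88.45 = 0.57

0.57 deg


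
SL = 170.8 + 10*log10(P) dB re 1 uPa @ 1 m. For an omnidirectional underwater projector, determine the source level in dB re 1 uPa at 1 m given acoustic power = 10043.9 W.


SL = 170.8 + 10*log10(10043.9) = 170.8 + 40.02 = 210.82

210.82 dB


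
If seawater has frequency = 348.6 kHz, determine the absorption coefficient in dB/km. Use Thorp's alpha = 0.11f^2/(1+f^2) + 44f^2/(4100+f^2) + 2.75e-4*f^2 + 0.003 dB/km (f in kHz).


f^2 = 121521.96
alpha = 0.11*121521.96/(1+121521.96) + 44*121521.96/(4100+121521.96) + 2.75e-4*121521.96 + 0.003 = 76.095

76.095 dB/km


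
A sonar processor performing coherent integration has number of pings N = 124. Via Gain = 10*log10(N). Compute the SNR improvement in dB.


Gain = 10*log10(124) = 20.93

20.93 dB


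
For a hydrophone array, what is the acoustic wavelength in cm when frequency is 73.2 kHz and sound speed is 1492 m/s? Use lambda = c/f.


lambda = c/f = 1492 / 73200 = 0.0204 m = 2.04 cm

2.04 cm


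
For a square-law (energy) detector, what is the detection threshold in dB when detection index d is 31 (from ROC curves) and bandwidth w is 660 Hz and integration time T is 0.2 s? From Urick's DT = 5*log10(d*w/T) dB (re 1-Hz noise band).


DT = 5*log10(d*w/T) = 5*log10(31 * 660 / 0.2) = 5*log10(102300.0) = 25.05

25.05 dB


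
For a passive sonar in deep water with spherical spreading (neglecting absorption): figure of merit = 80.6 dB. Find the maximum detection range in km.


At max range FOM = TL, so 20*log10(R) = 80.6
R = 10^(80.6/20) = 10715.19 m = 10.72 km

10.72 km


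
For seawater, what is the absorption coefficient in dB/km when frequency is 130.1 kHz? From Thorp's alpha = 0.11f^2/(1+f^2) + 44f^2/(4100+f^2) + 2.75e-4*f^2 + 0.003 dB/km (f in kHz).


f^2 = 16926.01
alpha = 0.11*16926.01/(1+16926.01) + 44*16926.01/(4100+16926.01) + 2.75e-4*16926.01 + 0.003 = 40.188

40.188 dB/km


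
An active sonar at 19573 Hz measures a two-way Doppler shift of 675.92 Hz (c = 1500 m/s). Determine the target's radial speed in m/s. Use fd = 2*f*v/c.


25.9 m/s


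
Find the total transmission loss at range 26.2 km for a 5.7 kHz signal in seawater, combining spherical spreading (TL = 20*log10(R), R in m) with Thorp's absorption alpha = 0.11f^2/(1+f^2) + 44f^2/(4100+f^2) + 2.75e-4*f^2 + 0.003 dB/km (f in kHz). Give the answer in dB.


Step 1 (Thorp): alpha = 0.11*32.49/(1+32.49) + 44*32.49/(4100+32.49) + 2.75e-4*32.49 + 0.003 = 0.4646 dB/km
Step 2: TL_spread = 20*log10(26200) = 88.37 dB
Step 3: TL_abs = alpha*R = 0.4646 * 26.2 = 12.17 dB
Step 4: TL_total = 88.37 + 12.17 = 100.54

100.54 dB


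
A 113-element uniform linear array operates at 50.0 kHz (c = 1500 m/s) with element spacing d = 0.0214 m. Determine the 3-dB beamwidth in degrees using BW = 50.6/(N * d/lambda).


Step 1: lambda = 1500/50000 = 0.03 m
Step 2: d/lambda = 0.0214/0.03 = 0.7133
Step 3: BW = 50.6/(N * d/lambda) = 50.6/(113 * 0.7133) = 0.63

0.63 deg


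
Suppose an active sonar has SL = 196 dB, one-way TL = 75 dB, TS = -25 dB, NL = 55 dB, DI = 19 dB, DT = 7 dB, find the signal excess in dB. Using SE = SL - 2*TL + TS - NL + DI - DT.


-22 dB


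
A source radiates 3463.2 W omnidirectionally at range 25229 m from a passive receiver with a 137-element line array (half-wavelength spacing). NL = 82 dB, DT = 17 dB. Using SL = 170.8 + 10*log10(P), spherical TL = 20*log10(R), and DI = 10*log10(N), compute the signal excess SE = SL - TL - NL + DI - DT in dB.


40.52 dB


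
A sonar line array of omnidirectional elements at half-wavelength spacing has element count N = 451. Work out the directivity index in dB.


26.54 dB


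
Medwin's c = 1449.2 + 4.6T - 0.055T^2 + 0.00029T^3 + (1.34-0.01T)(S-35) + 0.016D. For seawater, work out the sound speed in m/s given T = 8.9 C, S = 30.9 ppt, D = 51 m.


1481.67 m/s


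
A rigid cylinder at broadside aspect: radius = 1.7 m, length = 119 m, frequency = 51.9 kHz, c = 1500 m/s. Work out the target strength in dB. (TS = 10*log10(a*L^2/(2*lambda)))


lambda = 1500/51900 = 0.0289 m
TS = 10*log10(1.7*119^2/(2*0.0289)) = 56.2

56.2 dB


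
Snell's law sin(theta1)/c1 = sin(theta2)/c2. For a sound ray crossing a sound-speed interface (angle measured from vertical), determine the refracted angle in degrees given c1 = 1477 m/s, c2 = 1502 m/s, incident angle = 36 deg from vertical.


sin(theta2) = (c2/c1)*sin(theta1) = (1502/1477)*sin(36 deg) = 0.59773
theta2 = arcsin(0.59773) = 36.71

36.71 deg


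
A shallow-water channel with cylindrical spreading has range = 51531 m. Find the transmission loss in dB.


TL = 10*log10(51531) = 47.12

47.12 dB


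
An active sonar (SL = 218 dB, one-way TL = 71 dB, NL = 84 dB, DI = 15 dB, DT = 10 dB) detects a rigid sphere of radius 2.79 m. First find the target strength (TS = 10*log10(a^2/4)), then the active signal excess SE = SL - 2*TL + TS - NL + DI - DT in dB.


Step 1: TS = 10*log10(2.79^2/4) = 2.89 dB
Step 2: SE = SL - 2*TL + TS - NL + DI - DT = 218 - 2*71 + (2.89) - 84 + 15 - 10 = -0.11

-0.11 dB


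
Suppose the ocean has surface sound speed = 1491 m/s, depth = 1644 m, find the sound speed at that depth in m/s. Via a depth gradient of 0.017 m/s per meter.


c = 1491 + 0.017 * 1644 = 1518.948

1518.948 m/s


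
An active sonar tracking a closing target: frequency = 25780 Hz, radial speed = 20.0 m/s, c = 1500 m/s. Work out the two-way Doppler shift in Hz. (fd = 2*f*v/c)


687.47 Hz


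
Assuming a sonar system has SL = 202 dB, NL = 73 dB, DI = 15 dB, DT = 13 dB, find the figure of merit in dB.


131 dB


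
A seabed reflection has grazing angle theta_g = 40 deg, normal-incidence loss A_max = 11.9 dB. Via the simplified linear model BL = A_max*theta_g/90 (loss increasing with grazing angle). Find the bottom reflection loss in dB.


BL = A_max * theta_g / 90 = 11.9 * 40 / 90 = 5.29

5.29 dB


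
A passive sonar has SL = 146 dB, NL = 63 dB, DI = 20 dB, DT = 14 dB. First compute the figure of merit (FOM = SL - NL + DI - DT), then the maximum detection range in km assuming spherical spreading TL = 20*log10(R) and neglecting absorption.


Step 1: FOM = SL - NL + DI - DT = 146 - 63 + 20 - 14 = 89 dB
Step 2: at max range FOM = TL = 20*log10(R), so R = 10^(89/20) = 28183.83 m = 28.18 km

28.18 km


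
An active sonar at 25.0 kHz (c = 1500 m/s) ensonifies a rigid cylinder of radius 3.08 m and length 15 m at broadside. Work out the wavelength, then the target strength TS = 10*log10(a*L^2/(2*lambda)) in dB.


Step 1: lambda = c/f = 1500/25000 = 0.06 m
Step 2: TS = 10*log10(a*L^2/(2*lambda)) = 10*log10(3.08*15^2/(2*0.06)) = 37.62

37.62 dB


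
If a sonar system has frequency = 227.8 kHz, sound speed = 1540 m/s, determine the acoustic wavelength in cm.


lambda = c/f = 1540 / 227800 = 0.0068 m = 0.68 cm

0.68 cm
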